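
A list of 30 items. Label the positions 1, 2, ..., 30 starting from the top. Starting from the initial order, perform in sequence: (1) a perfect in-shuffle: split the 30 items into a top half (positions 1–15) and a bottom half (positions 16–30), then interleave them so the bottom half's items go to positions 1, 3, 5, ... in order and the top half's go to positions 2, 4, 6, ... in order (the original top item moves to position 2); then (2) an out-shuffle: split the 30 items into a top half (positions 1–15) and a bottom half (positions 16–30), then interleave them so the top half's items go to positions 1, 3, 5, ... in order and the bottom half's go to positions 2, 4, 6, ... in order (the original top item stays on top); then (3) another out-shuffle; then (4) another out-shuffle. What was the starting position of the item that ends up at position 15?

5

Undo the operations in reverse order, starting from position 15:
  undo op 4 (out-shuffle, from top half): 15 ← 8
  undo op 3 (out-shuffle, from bottom half): 8 ← 19
  undo op 2 (out-shuffle, from top half): 19 ← 10
  undo op 1 (in-shuffle, from top half): 10 ← 5
So the item at position 15 came from original position 5.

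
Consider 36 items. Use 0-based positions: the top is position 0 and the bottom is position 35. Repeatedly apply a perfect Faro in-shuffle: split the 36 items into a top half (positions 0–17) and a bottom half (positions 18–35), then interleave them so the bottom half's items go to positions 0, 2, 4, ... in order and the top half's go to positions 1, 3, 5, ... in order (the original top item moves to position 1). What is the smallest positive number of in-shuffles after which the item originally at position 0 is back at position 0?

36

Follow position 0 under repeated in-shuffles:
0 → 1 → 3 → 7 → 15 → 31 → 26 → 16 → ... → 0 (length 36)
It first returns after 36 in-shuffles.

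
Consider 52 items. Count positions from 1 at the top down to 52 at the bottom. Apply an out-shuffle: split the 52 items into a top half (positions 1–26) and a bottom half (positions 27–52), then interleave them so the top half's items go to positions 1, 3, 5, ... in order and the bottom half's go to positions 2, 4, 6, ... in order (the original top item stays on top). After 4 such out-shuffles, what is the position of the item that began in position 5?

14

Track the item's position through each out-shuffle:
5 → 9 → 17 → 33 → 14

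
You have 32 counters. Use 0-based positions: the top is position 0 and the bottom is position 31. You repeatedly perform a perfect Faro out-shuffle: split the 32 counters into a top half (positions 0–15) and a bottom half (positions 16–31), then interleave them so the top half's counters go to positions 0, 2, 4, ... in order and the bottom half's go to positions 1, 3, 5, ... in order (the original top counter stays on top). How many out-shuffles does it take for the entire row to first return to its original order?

5

The out-shuffle permutes the 32 positions with cycle lengths [1, 1, 5, 5, 5, 5, 5, 5].
Every counter is home exactly when every cycle has completed a whole number of laps, i.e. after lcm(1, 5) = 5 out-shuffles.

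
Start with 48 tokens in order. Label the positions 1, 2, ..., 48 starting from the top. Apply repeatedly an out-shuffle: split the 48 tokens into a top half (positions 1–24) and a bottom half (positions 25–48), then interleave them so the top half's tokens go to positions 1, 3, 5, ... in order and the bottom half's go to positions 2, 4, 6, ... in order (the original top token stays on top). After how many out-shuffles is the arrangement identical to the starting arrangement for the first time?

The out-shuffle permutes the 48 positions with cycle lengths [1, 1, 23, 23].
Every token is home exactly when every cycle has completed a whole number of laps, i.e. after lcm(1, 23) = 23 out-shuffles.

23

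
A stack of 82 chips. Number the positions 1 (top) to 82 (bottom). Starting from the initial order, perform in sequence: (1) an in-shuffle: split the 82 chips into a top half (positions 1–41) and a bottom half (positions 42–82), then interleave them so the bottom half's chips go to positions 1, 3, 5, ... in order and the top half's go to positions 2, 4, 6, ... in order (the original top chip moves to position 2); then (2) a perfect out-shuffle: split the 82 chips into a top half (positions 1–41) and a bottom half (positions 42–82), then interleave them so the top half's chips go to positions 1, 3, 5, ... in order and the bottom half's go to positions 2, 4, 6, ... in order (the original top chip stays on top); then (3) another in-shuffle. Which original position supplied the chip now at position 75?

Undo the operations in reverse order, starting from position 75:
  undo op 3 (in-shuffle, from bottom half): 75 ← 79
  undo op 2 (out-shuffle, from top half): 79 ← 40
  undo op 1 (in-shuffle, from top half): 40 ← 20
So the chip at position 75 came from original position 20.

20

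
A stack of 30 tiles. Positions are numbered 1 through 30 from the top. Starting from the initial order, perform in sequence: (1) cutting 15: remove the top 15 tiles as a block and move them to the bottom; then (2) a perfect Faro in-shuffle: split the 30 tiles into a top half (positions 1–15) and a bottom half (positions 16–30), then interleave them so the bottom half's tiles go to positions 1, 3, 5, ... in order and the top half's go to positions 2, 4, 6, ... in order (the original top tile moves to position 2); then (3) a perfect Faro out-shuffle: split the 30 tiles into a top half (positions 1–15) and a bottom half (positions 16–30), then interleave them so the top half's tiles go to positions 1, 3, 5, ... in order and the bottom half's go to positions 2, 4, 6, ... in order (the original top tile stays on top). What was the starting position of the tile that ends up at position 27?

Undo the operations in reverse order, starting from position 27:
  undo op 3 (out-shuffle, from top half): 27 ← 14
  undo op 2 (in-shuffle, from top half): 14 ← 7
  undo op 1 (cut 15): 7 ← 22
So the tile at position 27 came from original position 22.

22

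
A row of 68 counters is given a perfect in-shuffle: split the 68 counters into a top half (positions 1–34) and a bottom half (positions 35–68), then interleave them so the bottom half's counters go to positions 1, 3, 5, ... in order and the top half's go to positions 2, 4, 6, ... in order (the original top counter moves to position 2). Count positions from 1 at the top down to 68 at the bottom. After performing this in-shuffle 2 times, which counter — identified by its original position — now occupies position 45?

63

Work backwards from position 45, undoing one in-shuffle at a time:
45 ← 57 ← 63
So the counter now at position 45 started at position 63.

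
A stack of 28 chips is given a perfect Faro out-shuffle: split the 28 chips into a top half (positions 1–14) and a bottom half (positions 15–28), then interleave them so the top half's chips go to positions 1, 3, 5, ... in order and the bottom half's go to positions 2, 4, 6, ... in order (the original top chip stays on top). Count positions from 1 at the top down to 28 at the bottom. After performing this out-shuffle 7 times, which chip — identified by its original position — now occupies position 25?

Work backwards from position 25, undoing one out-shuffle at a time:
25 ← 13 ← 7 ← 4 ← 16 ← 22 ← 25 ← 13
So the chip now at position 25 started at position 13.

13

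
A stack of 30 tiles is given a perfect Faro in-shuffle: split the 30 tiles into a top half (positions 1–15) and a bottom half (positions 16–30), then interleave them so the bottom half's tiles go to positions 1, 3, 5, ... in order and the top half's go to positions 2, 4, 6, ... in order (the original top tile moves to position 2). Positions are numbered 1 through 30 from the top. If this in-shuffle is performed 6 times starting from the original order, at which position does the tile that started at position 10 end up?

20

Track the tile's position through each in-shuffle:
10 → 20 → 9 → 18 → 5 → 10 → 20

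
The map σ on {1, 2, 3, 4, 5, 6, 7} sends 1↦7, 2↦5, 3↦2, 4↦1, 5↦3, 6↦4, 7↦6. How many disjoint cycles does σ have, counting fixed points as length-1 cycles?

2

Cycle decomposition: (1 7 6 4) (2 5 3).
2 cycles.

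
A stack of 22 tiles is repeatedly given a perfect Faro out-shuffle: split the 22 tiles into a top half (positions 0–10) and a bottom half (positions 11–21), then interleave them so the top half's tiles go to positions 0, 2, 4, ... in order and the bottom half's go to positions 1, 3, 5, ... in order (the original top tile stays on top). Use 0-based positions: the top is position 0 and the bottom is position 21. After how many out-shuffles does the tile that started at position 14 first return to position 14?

2

Follow position 14 under repeated out-shuffles:
14 → 7 → 14
It first returns after 2 out-shuffles.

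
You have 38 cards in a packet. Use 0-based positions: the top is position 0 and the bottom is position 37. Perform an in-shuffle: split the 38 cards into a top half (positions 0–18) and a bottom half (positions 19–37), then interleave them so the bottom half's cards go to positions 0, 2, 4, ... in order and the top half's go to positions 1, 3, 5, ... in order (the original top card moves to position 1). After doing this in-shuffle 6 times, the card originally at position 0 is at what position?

24

Track the card's position through each in-shuffle:
0 → 1 → 3 → 7 → 15 → 31 → 24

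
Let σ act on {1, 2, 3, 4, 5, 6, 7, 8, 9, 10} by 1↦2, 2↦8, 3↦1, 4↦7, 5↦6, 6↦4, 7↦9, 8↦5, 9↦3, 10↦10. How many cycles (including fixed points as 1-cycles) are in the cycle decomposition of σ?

2

Cycle decomposition: (1 2 8 5 6 4 7 9 3) (10).
2 cycles.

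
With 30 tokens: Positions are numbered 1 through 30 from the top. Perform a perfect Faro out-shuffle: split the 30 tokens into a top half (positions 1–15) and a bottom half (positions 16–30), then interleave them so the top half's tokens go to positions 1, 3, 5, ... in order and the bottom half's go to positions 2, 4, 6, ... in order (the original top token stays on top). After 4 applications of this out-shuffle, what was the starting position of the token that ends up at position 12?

18

Work backwards from position 12, undoing one out-shuffle at a time:
12 ← 21 ← 11 ← 6 ← 18
So the token now at position 12 started at position 18.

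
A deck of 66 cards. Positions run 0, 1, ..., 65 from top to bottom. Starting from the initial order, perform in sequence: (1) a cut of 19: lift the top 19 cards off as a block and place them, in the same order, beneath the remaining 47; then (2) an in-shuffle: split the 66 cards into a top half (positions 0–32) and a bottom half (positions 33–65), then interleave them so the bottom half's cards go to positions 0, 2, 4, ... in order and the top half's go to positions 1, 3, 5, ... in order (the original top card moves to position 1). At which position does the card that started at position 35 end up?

Track the card from position 35 forward through each operation:
  after op 1 (cut 19): 35 → 16
  after op 2 (in-shuffle): 16 → 33

33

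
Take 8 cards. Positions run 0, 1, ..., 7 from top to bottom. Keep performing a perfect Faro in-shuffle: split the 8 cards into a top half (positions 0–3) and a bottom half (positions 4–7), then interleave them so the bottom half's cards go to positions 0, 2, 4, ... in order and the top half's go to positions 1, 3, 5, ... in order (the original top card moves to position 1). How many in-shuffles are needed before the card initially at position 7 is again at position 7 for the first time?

6

Follow position 7 under repeated in-shuffles:
7 → 6 → 4 → 0 → 1 → 3 → 7
It first returns after 6 in-shuffles.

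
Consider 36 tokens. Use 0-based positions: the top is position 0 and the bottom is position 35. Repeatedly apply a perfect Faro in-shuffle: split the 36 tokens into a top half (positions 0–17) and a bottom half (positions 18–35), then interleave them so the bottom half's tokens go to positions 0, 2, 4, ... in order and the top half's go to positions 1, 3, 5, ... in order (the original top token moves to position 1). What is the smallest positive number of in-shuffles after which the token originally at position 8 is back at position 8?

36

Follow position 8 under repeated in-shuffles:
8 → 17 → 35 → 34 → 32 → 28 → 20 → 4 → ... → 8 (length 36)
It first returns after 36 in-shuffles.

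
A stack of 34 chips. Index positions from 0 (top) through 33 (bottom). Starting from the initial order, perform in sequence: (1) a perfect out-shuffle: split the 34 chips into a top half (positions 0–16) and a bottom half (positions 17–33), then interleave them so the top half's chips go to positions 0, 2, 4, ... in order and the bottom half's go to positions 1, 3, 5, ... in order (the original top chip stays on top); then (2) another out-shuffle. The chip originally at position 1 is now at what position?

4

Track the chip from position 1 forward through each operation:
  after op 1 (out-shuffle): 1 → 2
  after op 2 (out-shuffle): 2 → 4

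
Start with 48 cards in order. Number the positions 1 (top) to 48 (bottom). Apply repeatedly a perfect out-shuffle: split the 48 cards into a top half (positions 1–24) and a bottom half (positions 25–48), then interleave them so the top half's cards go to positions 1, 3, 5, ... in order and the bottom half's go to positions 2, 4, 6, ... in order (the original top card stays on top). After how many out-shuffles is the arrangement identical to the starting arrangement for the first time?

The out-shuffle permutes the 48 positions with cycle lengths [1, 1, 23, 23].
Every card is home exactly when every cycle has completed a whole number of laps, i.e. after lcm(1, 23) = 23 out-shuffles.

23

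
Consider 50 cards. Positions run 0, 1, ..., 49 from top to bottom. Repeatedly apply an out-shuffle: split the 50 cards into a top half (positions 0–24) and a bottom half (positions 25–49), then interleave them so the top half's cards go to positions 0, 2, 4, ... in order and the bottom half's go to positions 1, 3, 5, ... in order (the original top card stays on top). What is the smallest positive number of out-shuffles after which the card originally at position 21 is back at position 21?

Follow position 21 under repeated out-shuffles:
21 → 42 → 35 → 21
It first returns after 3 out-shuffles.

3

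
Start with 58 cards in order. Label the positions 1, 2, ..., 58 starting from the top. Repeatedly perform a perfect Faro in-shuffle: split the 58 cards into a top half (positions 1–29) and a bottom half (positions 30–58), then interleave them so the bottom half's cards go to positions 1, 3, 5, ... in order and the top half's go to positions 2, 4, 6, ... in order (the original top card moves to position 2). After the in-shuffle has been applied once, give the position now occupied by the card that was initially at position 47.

35

Track the card's position through each in-shuffle:
47 → 35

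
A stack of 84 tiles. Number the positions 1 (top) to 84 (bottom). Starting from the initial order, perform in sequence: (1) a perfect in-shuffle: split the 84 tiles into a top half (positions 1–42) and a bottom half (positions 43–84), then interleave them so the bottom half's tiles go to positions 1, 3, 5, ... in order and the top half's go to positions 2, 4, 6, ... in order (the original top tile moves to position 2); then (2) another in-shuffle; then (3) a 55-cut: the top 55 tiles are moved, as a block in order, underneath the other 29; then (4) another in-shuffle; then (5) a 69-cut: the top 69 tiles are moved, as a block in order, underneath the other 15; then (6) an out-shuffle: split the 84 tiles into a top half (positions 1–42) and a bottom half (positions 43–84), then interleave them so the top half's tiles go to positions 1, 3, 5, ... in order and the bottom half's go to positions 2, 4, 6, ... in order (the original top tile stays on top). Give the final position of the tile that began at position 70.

75

Track the tile from position 70 forward through each operation:
  after op 1 (in-shuffle): 70 → 55
  after op 2 (in-shuffle): 55 → 25
  after op 3 (cut 55): 25 → 54
  after op 4 (in-shuffle): 54 → 23
  after op 5 (cut 69): 23 → 38
  after op 6 (out-shuffle): 38 → 75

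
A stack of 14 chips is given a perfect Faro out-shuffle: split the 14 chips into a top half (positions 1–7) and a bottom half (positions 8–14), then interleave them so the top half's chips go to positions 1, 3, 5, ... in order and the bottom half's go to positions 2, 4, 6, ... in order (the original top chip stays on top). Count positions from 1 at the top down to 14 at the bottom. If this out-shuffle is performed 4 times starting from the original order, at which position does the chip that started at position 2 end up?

4

Track the chip's position through each out-shuffle:
2 → 3 → 5 → 9 → 4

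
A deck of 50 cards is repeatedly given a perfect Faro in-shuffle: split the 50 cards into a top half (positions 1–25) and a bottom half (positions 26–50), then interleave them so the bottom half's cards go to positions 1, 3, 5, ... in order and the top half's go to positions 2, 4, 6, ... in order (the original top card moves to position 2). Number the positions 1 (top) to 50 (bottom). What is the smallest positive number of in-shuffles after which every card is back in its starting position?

The in-shuffle permutes the 50 positions with cycle lengths [2, 8, 8, 8, 8, 8, 8].
Every card is home exactly when every cycle has completed a whole number of laps, i.e. after lcm(2, 8) = 8 in-shuffles.

8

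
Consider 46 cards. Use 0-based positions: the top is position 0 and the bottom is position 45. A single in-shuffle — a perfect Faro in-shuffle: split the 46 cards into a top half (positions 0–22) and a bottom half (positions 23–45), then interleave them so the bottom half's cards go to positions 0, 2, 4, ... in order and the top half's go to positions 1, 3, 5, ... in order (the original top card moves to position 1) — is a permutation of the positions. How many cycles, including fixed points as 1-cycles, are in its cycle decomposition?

2

Trace each unvisited position around until it returns:
(0 1 3 7 15 31 ... len 23) (4 9 19 39 32 18 ... len 23)
2 cycles in total.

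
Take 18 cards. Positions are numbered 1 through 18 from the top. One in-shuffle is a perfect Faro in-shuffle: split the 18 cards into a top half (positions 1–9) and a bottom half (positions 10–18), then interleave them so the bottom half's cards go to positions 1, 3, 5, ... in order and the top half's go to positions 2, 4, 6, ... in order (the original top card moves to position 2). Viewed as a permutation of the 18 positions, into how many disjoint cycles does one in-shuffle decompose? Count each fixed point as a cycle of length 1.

1

Trace each unvisited position around until it returns:
(1 2 4 8 16 13 ... len 18)
1 cycle in total.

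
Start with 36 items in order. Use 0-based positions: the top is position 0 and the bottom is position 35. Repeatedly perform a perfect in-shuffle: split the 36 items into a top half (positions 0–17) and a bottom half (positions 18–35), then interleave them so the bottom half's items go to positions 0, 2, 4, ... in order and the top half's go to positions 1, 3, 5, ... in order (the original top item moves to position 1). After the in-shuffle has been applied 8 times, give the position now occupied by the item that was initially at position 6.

15

Track the item's position through each in-shuffle:
6 → 13 → 27 → 18 → 0 → 1 → 3 → 7 → 15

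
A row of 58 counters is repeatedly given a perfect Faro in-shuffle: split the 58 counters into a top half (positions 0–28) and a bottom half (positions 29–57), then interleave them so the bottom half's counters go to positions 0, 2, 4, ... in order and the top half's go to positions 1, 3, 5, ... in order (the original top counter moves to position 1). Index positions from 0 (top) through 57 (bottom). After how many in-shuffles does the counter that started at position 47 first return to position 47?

Follow position 47 under repeated in-shuffles:
47 → 36 → 14 → 29 → 0 → 1 → 3 → 7 → ... → 47 (length 58)
It first returns after 58 in-shuffles.

58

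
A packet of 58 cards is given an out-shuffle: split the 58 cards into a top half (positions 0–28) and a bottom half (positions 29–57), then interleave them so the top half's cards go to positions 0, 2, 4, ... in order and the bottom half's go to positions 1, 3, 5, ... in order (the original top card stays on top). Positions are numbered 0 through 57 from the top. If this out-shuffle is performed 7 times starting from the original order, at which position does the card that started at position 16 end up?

Track the card's position through each out-shuffle:
16 → 32 → 7 → 14 → 28 → 56 → 55 → 53

53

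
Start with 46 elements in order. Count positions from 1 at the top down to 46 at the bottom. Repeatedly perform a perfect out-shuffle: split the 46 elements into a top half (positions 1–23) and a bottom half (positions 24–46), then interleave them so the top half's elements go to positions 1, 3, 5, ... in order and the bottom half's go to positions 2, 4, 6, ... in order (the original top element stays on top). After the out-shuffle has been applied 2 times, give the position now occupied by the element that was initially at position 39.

18

Track the element's position through each out-shuffle:
39 → 32 → 18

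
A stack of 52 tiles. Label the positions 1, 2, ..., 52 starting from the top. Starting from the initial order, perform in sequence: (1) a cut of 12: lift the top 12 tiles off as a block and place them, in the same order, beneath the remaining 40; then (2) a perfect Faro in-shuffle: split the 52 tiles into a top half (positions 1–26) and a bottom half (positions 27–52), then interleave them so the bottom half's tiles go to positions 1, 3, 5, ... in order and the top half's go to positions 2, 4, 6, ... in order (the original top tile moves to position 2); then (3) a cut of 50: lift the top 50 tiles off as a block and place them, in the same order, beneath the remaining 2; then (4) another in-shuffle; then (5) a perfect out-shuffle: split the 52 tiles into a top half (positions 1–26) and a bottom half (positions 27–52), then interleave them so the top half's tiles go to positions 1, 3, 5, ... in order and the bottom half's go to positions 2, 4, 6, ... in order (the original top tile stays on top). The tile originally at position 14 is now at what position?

23

Track the tile from position 14 forward through each operation:
  after op 1 (cut 12): 14 → 2
  after op 2 (in-shuffle): 2 → 4
  after op 3 (cut 50): 4 → 6
  after op 4 (in-shuffle): 6 → 12
  after op 5 (out-shuffle): 12 → 23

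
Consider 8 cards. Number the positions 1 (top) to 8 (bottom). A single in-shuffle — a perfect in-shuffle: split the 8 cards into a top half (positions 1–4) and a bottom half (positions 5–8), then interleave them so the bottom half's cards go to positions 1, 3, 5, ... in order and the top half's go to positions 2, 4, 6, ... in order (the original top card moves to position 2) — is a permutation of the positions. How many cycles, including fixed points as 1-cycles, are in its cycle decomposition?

Trace each unvisited position around until it returns:
(1 2 4 8 7 5) (3 6)
2 cycles in total.

2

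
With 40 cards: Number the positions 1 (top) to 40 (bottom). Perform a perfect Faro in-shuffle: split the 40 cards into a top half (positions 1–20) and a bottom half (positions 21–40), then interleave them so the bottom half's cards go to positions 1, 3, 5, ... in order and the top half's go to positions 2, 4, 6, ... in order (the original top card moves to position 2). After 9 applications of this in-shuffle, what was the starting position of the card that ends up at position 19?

Work backwards from position 19, undoing one in-shuffle at a time:
19 ← 30 ← 15 ← 28 ← 14 ← 7 ← 24 ← 12 ← 6 ← 3
So the card now at position 19 started at position 3.

3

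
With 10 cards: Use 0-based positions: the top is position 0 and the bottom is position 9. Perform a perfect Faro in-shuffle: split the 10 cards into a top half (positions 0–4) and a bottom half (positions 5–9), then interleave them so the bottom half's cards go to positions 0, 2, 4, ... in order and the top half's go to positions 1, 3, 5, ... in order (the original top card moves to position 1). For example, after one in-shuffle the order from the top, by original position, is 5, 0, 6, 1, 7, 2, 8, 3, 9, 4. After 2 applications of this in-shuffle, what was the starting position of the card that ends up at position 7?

1

Work backwards from position 7, undoing one in-shuffle at a time:
7 ← 3 ← 1
So the card now at position 7 started at position 1.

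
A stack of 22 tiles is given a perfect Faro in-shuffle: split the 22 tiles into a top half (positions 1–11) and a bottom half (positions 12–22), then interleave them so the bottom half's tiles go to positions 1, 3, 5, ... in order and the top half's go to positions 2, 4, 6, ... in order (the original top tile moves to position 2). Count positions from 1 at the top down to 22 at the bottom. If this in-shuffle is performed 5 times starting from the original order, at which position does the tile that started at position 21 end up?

5

Track the tile's position through each in-shuffle:
21 → 19 → 15 → 7 → 14 → 5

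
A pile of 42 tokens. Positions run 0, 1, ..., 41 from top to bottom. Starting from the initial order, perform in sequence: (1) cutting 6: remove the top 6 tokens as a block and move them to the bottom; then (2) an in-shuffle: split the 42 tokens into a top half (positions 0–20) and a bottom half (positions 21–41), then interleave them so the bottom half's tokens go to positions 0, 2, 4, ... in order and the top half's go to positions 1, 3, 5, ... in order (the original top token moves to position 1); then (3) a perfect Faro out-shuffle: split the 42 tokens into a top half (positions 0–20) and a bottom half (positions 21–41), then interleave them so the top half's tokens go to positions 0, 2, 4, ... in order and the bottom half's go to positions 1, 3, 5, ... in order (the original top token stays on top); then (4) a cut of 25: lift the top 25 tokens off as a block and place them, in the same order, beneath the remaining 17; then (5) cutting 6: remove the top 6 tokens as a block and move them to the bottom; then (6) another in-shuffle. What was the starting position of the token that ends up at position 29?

38

Undo the operations in reverse order, starting from position 29:
  undo op 6 (in-shuffle, from top half): 29 ← 14
  undo op 5 (cut 6): 14 ← 20
  undo op 4 (cut 25): 20 ← 3
  undo op 3 (out-shuffle, from bottom half): 3 ← 22
  undo op 2 (in-shuffle, from bottom half): 22 ← 32
  undo op 1 (cut 6): 32 ← 38
So the token at position 29 came from original position 38.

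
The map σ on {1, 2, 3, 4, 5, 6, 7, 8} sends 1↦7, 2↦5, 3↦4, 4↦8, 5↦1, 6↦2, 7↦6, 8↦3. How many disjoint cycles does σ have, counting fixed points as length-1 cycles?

2

Cycle decomposition: (1 7 6 2 5) (3 4 8).
2 cycles.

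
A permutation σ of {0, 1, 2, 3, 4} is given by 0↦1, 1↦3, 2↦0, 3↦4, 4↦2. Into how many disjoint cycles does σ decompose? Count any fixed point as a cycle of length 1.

Cycle decomposition: (0 1 3 4 2).
1 cycle.

1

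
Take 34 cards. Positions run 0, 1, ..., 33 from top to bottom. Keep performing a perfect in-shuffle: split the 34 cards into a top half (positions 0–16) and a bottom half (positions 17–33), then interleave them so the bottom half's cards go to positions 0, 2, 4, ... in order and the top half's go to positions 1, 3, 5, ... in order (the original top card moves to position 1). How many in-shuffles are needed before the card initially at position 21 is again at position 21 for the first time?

12

Follow position 21 under repeated in-shuffles:
21 → 8 → 17 → 0 → 1 → 3 → 7 → 15 → 31 → 28 → 22 → 10 → 21
It first returns after 12 in-shuffles.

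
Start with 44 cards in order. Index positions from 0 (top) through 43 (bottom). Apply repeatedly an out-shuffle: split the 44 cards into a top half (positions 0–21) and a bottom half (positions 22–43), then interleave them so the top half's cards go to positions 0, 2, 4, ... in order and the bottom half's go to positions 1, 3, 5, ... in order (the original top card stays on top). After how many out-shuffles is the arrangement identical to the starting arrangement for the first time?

14

The out-shuffle permutes the 44 positions with cycle lengths [1, 1, 14, 14, 14].
Every card is home exactly when every cycle has completed a whole number of laps, i.e. after lcm(1, 14) = 14 out-shuffles.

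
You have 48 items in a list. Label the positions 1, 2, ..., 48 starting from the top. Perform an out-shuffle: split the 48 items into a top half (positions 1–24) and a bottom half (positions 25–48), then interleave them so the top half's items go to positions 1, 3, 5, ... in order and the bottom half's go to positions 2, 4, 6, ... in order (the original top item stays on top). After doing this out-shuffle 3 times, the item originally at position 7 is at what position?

2

Track the item's position through each out-shuffle:
7 → 13 → 25 → 2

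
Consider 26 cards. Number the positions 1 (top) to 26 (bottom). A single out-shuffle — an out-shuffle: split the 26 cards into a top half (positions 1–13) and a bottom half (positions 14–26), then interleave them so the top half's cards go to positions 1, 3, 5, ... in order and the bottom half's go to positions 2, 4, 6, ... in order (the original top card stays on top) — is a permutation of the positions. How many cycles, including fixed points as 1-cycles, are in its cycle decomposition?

4

Trace each unvisited position around until it returns:
(1) (2 3 5 9 17 8 ... len 20) (6 11 21 16) (26)
4 cycles in total.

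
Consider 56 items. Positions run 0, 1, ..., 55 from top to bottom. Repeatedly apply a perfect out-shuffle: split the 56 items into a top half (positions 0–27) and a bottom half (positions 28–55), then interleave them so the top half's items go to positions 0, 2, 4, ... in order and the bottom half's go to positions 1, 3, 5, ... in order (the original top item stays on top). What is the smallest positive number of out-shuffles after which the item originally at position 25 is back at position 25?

10

Follow position 25 under repeated out-shuffles:
25 → 50 → 45 → 35 → 15 → 30 → 5 → 10 → 20 → 40 → 25
It first returns after 10 out-shuffles.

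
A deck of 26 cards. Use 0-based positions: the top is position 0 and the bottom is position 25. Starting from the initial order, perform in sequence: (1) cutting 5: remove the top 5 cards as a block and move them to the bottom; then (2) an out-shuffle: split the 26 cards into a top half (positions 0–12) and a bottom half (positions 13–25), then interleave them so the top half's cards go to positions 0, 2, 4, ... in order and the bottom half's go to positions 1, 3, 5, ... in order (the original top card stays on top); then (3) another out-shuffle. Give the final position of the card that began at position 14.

11

Track the card from position 14 forward through each operation:
  after op 1 (cut 5): 14 → 9
  after op 2 (out-shuffle): 9 → 18
  after op 3 (out-shuffle): 18 → 11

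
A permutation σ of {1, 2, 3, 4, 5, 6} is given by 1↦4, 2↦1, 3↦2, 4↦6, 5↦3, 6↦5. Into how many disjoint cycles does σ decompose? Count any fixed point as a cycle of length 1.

Cycle decomposition: (1 4 6 5 3 2).
1 cycle.

1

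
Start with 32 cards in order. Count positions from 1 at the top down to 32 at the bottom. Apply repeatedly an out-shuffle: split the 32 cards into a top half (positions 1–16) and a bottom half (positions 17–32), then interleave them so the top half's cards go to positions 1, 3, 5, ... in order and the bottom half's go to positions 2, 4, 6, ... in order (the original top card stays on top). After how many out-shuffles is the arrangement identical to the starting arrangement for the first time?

The out-shuffle permutes the 32 positions with cycle lengths [1, 1, 5, 5, 5, 5, 5, 5].
Every card is home exactly when every cycle has completed a whole number of laps, i.e. after lcm(1, 5) = 5 out-shuffles.

5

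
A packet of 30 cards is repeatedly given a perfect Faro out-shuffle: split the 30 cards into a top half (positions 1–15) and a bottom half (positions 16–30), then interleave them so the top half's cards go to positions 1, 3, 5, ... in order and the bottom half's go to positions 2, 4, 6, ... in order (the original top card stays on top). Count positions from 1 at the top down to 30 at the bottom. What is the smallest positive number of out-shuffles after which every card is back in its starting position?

28

The out-shuffle permutes the 30 positions with cycle lengths [1, 1, 28].
Every card is home exactly when every cycle has completed a whole number of laps, i.e. after lcm(1, 28) = 28 out-shuffles.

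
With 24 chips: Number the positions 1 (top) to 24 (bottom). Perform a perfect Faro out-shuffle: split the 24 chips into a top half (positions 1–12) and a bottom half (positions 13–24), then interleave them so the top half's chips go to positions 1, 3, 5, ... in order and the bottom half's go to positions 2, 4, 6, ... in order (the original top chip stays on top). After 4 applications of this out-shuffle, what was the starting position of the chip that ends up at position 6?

20

Work backwards from position 6, undoing one out-shuffle at a time:
6 ← 15 ← 8 ← 16 ← 20
So the chip now at position 6 started at position 20.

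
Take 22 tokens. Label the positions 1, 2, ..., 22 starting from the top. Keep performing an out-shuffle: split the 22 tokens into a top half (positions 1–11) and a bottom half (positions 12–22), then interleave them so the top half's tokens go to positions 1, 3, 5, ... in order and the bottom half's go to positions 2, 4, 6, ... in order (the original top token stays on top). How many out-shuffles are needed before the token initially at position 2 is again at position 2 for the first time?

Follow position 2 under repeated out-shuffles:
2 → 3 → 5 → 9 → 17 → 12 → 2
It first returns after 6 out-shuffles.

6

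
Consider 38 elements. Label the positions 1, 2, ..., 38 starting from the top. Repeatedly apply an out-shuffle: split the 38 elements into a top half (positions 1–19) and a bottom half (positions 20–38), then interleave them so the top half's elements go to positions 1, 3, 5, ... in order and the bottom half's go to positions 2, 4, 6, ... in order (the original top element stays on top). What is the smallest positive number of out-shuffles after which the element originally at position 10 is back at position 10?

Follow position 10 under repeated out-shuffles:
10 → 19 → 37 → 36 → 34 → 30 → 22 → 6 → ... → 10 (length 36)
It first returns after 36 out-shuffles.

36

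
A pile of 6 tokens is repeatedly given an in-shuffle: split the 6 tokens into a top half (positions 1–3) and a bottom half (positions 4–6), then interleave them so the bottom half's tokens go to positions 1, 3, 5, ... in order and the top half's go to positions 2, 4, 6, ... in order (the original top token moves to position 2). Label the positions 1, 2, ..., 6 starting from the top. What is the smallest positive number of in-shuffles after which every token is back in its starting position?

The in-shuffle permutes the 6 positions with cycle lengths [3, 3].
Every token is home exactly when every cycle has completed a whole number of laps, i.e. after lcm(3) = 3 in-shuffles.

3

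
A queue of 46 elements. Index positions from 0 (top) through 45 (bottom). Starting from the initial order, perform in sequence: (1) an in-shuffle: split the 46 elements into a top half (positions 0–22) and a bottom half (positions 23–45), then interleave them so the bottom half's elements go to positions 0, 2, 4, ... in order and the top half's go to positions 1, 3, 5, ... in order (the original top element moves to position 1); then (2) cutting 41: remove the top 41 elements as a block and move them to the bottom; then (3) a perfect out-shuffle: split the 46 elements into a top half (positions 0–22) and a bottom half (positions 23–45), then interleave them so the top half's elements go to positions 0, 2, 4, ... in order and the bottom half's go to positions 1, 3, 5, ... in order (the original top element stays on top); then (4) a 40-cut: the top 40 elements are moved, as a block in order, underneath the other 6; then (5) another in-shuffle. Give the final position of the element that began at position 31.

Track the element from position 31 forward through each operation:
  after op 1 (in-shuffle): 31 → 16
  after op 2 (cut 41): 16 → 21
  after op 3 (out-shuffle): 21 → 42
  after op 4 (cut 40): 42 → 2
  after op 5 (in-shuffle): 2 → 5

5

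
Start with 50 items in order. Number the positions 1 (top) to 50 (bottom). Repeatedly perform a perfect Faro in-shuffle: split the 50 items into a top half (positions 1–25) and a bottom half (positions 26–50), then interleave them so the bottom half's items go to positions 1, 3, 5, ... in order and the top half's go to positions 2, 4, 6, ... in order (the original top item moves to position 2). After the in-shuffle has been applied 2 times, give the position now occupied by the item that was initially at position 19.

25

Track the item's position through each in-shuffle:
19 → 38 → 25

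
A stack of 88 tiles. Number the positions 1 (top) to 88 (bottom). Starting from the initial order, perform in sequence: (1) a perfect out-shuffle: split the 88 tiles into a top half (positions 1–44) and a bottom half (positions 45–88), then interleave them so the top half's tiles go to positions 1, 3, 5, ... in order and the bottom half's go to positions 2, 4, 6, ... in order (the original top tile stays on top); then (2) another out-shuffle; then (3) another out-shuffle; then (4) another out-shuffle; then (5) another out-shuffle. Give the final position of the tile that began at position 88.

Track the tile from position 88 forward through each operation:
  after op 1 (out-shuffle): 88 → 88
  after op 2 (out-shuffle): 88 → 88
  after op 3 (out-shuffle): 88 → 88
  after op 4 (out-shuffle): 88 → 88
  after op 5 (out-shuffle): 88 → 88

88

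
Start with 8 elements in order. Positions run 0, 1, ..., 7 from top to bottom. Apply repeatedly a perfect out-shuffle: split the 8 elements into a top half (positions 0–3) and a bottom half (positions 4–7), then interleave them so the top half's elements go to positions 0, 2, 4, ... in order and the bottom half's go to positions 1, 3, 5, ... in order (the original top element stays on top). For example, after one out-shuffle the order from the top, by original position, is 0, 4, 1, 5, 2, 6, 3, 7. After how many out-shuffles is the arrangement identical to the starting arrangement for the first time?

The out-shuffle permutes the 8 positions with cycle lengths [1, 1, 3, 3].
Every element is home exactly when every cycle has completed a whole number of laps, i.e. after lcm(1, 3) = 3 out-shuffles.

3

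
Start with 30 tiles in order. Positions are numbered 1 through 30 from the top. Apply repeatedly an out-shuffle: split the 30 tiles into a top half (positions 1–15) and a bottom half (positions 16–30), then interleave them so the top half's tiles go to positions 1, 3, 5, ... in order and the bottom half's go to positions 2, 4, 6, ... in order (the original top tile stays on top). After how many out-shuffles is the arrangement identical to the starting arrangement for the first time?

The out-shuffle permutes the 30 positions with cycle lengths [1, 1, 28].
Every tile is home exactly when every cycle has completed a whole number of laps, i.e. after lcm(1, 28) = 28 out-shuffles.

28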